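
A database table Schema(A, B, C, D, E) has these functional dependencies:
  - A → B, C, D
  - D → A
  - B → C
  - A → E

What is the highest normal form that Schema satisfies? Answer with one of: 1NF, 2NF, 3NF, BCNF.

2NF

Candidate keys: {A}, {D}. Prime attributes: {A, D}.
For B → C we have {B}⁺ = {B, C}; {B} is not a superkey, so BCNF fails.
B → C has non-prime {C} on the right and a non-superkey on the left, so 3NF fails.
All keys have size 1, which rules out partial dependencies — 2NF is satisfied.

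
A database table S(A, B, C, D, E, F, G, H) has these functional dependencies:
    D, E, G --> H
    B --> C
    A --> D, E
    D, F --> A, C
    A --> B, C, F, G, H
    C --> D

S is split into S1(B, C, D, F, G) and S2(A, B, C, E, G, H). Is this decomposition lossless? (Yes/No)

No

The shared attributes are {B, C, G} and {B, C, G}⁺ = {B, C, D, G}.
Neither S1 nor S2 is contained in that closure, so the decomposition is lossy.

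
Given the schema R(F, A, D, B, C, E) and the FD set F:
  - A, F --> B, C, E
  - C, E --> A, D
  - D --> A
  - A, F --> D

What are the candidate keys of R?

{A, F}, {C, E, F}, {D, F}

{F} never appears on the right of any FD, so every key must include it.
{A, F}⁺ = {A, B, C, D, E, F}, which is every attribute, so {A, F} is a candidate key.
{D, F}⁺ = {A, B, C, D, E, F}, which is every attribute, so {D, F} is a candidate key.
{C, E, F}⁺ = {A, B, C, D, E, F}, which is every attribute, so {C, E, F} is a candidate key.
Any other superkey properly contains one of these, so there are no further candidate keys.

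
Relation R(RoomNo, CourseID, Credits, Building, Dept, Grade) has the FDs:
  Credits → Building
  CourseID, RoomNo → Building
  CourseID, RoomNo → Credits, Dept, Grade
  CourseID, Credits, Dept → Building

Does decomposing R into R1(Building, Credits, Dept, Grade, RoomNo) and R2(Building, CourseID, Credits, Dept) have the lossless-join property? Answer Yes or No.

The shared attributes are {Building, Credits, Dept} and {Building, Credits, Dept}⁺ = {Building, Credits, Dept}.
The closure covers neither R1 nor R2 entirely; the join is not lossless.

No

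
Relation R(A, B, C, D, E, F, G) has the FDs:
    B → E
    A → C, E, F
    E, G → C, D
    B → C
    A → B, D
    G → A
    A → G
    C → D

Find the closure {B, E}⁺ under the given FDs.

{B, C, D, E}

Start with {B, E}.
B → C applies; add {C} → now {B, C, E}.
C → D applies; add {D} → now {B, C, D, E}.
No further FD applies.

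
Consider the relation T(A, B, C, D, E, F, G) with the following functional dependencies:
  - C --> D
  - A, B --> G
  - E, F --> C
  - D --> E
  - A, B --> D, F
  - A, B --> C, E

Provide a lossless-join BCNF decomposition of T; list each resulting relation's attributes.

Candidate key of the original relation: {A, B}.
In {A, B, C, D, E, F, G}, {C} is not a superkey ({C}⁺ restricted to this set is {C, D, E}), so split on C --> D, E into {C, D, E} and {A, B, C, F, G}.
In {C, D, E}, {D} is not a superkey ({D}⁺ restricted to this set is {D, E}), so split on D --> E into {D, E} and {C, D}.
{D, E} has no BCNF violation.
{C, D} has no BCNF violation.
{A, B, C, F, G} has no BCNF violation.

{A, B, C, F, G}; {C, D}; {D, E}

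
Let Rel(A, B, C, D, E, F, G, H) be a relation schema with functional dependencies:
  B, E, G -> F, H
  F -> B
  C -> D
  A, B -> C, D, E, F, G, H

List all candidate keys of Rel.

No FD produces {A}, so it must be in every candidate key.
{A, B}⁺ = {A, B, C, D, E, F, G, H} — all of the relation — so {A, B} is a candidate key.
{A, F}⁺ = {A, B, C, D, E, F, G, H} — all of the relation — so {A, F} is a candidate key.
Any other superkey properly contains one of these, so there are no further candidate keys.

{A, B}, {A, F}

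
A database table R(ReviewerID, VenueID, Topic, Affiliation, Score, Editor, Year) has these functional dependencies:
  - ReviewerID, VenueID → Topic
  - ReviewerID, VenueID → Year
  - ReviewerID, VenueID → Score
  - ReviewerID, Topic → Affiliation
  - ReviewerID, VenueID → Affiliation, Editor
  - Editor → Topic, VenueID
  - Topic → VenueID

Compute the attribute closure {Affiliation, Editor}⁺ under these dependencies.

{Affiliation, Editor, Topic, VenueID}

Start with {Affiliation, Editor}.
Editor → Topic, VenueID applies; add {Topic, VenueID} → now {Affiliation, Editor, Topic, VenueID}.
No further FD applies.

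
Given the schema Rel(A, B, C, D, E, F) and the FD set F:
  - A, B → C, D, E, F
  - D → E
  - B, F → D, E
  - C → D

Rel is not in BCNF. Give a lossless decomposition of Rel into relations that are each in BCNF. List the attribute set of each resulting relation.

Candidate key of the original relation: {A, B}.
In {A, B, C, D, E, F}, {D} is not a superkey ({D}⁺ restricted to this set is {D, E}), so split on D → E into {D, E} and {A, B, C, D, F}.
{D, E} has no BCNF violation.
In {A, B, C, D, F}, {B, F} is not a superkey ({B, F}⁺ restricted to this set is {B, D, F}), so split on B, F → D into {B, D, F} and {A, B, C, F}.
{B, D, F} has no BCNF violation.
{A, B, C, F} has no BCNF violation.

{A, B, C, F}; {B, D, F}; {D, E}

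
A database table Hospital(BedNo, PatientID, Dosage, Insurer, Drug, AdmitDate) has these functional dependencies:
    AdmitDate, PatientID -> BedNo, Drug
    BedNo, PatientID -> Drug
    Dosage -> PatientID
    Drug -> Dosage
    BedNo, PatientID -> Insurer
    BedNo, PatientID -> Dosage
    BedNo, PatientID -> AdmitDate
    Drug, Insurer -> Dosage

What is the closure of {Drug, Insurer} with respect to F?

{Dosage, Drug, Insurer, PatientID}

Start with {Drug, Insurer}.
Drug -> Dosage applies; add {Dosage} → now {Dosage, Drug, Insurer}.
Dosage -> PatientID applies; add {PatientID} → now {Dosage, Drug, Insurer, PatientID}.
No further FD applies.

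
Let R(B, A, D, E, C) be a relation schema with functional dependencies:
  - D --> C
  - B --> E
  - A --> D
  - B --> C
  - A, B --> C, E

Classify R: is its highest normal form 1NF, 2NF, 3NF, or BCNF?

1NF

Candidate key: {A, B}. Prime attributes: {A, B}.
D --> C: {D}⁺ = {C, D}, which is not all of the attributes, so the left side is not a superkey — BCNF is violated.
D --> C determines the non-prime attribute {C} from a non-superkey — 3NF is violated.
{A} is a proper subset of the key {A, B}, and {A}⁺ contains the non-prime attributes {C, D} — a partial dependency, so 2NF is violated.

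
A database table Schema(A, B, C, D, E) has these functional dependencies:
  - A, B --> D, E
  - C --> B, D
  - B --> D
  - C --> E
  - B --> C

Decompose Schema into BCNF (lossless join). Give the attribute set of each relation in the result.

{A, C}; {B, C, D, E}

Candidate keys of the original relation: {A, B}, {A, C}.
In {A, B, C, D, E}, {C} is not a superkey ({C}⁺ restricted to this set is {B, C, D, E}), so split on C --> B, D, E into {B, C, D, E} and {A, C}.
{B, C, D, E} has no BCNF violation.
{A, C} has no BCNF violation.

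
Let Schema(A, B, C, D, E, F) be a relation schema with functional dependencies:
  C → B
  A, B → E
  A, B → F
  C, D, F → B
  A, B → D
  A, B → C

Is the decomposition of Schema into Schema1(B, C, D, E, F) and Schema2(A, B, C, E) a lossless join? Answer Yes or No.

No

Common attributes: {B, C, E}; their closure is {B, C, E}.
Schema1 ⊄ {B, C, E} and Schema2 ⊄ {B, C, E}, so the split is lossy.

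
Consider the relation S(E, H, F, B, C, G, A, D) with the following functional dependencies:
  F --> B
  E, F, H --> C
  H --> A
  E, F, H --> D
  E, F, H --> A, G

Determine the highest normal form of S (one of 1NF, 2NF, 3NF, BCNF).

Candidate key: {E, F, H}. Prime attributes: {E, F, H}.
F --> B breaks BCNF: {F}⁺ = {B, F}, so {F} is not a superkey.
F --> B has non-prime {B} on the right and a non-superkey on the left, so 3NF fails.
{F} is a proper subset of the key {E, F, H}, and {F}⁺ contains the non-prime attribute {B} — a partial dependency, so 2NF is violated.

1NF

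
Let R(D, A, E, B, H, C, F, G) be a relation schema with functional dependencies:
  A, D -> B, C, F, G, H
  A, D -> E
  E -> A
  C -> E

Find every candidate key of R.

{D} never appears on the right of any FD, so every key must include it.
Closure of {A, D} is {A, B, C, D, E, F, G, H}, the whole schema; {A, D} is a candidate key.
Closure of {C, D} is {A, B, C, D, E, F, G, H}, the whole schema; {C, D} is a candidate key.
Closure of {D, E} is {A, B, C, D, E, F, G, H}, the whole schema; {D, E} is a candidate key.
Any other superkey properly contains one of these, so there are no further candidate keys.

{A, D}, {C, D}, {D, E}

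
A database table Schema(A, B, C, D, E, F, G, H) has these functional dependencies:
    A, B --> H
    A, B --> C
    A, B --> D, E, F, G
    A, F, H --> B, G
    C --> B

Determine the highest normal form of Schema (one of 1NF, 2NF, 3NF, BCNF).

Candidate keys: {A, B}, {A, C}, {A, F, H}. Prime attributes: {A, B, C, F, H}.
C --> B: {C}⁺ = {B, C}, which is not all of the attributes, so the left side is not a superkey — BCNF is violated.
Since {B} ⊆ prime attributes and every other non-superkey FD also has a prime right side, the schema is in 3NF.

3NF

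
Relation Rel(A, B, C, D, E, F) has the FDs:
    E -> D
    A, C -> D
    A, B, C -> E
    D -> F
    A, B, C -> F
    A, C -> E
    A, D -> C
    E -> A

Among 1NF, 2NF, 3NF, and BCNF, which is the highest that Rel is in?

1NF

Candidate keys: {A, B, C}, {A, B, D}, {B, E}. Prime attributes: {A, B, C, D, E}.
For E -> D we have {E}⁺ = {A, C, D, E, F}; {E} is not a superkey, so BCNF fails.
Because {F} is non-prime and the left side of D -> F is not a superkey, the relation is not in 3NF.
The proper key subset {E} of {B, E} determines non-prime {F}, so the relation is not even in 2NF.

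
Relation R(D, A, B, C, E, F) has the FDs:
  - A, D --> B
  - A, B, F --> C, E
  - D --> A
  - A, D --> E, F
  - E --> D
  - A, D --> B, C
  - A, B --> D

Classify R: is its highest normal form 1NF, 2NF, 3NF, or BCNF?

BCNF

Candidate keys: {A, B}, {D}, {E}. Prime attributes: {A, B, D, E}.
The left-hand side of every FD is a superkey, so BCNF is satisfied.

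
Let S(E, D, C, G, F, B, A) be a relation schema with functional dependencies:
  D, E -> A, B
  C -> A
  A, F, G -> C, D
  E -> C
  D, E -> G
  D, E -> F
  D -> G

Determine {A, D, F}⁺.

Start with {A, D, F}.
D -> G applies; add {G} → now {A, D, F, G}.
A, F, G -> C, D applies; add {C} → now {A, C, D, F, G}.
No further FD applies.

{A, C, D, F, G}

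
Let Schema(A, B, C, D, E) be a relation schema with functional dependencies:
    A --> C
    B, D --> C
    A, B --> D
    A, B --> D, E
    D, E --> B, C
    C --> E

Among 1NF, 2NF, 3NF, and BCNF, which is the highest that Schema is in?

1NF

Candidate keys: {A, B}, {A, D}. Prime attributes: {A, B, D}.
A --> C breaks BCNF: {A}⁺ = {A, C, E}, so {A} is not a superkey.
Because {C} is non-prime and the left side of A --> C is not a superkey, the relation is not in 3NF.
{A} is a proper subset of the key {A, B}, and {A}⁺ contains the non-prime attributes {C, E} — a partial dependency, so 2NF is violated.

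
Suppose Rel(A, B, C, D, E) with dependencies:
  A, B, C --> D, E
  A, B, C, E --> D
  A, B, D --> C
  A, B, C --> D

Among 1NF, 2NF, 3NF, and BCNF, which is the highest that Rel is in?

Candidate keys: {A, B, C}, {A, B, D}. Prime attributes: {A, B, C, D}.
Every FD has a superkey on the left, so the relation is in BCNF.

BCNF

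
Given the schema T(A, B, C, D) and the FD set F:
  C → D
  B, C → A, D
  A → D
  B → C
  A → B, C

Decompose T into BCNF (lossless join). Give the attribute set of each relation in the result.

Candidate keys of the original relation: {A}, {B}.
{A, B, C, D}: {C} determines {C, D} here but is not a superkey — split on C → D, giving {C, D} and {A, B, C}.
{C, D} is in BCNF.
{A, B, C} is in BCNF.

{A, B, C}; {C, D}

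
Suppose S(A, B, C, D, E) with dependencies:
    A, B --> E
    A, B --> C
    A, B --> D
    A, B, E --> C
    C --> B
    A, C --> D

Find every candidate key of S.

{A} never appears on the right of any FD, so every key must include it.
Closure of {A, B} is {A, B, C, D, E}, the whole schema; {A, B} is a candidate key.
Closure of {A, C} is {A, B, C, D, E}, the whole schema; {A, C} is a candidate key.
These are minimal and exhaustive — every other superkey contains one of them.

{A, B}, {A, C}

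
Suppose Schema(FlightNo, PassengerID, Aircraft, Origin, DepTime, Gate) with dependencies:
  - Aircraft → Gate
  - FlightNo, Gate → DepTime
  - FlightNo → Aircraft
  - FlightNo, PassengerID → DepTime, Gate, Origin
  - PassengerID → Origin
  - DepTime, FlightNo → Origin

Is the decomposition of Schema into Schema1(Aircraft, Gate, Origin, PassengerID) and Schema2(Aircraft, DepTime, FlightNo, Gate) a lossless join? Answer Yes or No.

Schema1 ∩ Schema2 = {Aircraft, Gate}; its closure under F is {Aircraft, Gate}.
The closure covers neither Schema1 nor Schema2 entirely; the join is not lossless.

No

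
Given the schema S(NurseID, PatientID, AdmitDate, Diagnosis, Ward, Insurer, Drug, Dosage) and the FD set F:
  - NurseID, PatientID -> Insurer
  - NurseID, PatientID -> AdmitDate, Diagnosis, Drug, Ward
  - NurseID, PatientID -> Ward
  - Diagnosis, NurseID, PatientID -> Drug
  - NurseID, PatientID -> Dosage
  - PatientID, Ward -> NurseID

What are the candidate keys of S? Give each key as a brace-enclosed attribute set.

No FD produces {PatientID}, so it must be in every candidate key.
{NurseID, PatientID}⁺ = {AdmitDate, Diagnosis, Dosage, Drug, Insurer, NurseID, PatientID, Ward} — all of the relation — so {NurseID, PatientID} is a candidate key.
{PatientID, Ward}⁺ = {AdmitDate, Diagnosis, Dosage, Drug, Insurer, NurseID, PatientID, Ward} — all of the relation — so {PatientID, Ward} is a candidate key.
These are minimal and exhaustive — every other superkey contains one of them.

{NurseID, PatientID}, {PatientID, Ward}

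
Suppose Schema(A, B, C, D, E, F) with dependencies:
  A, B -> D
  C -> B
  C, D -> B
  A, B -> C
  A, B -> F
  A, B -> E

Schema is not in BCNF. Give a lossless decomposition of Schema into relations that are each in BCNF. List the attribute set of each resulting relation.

Candidate keys of the original relation: {A, B}, {A, C}.
{A, B, C, D, E, F}: {C} determines {B, C} here but is not a superkey — split on C -> B, giving {B, C} and {A, C, D, E, F}.
{B, C} has no BCNF violation.
{A, C, D, E, F} has no BCNF violation.

{A, C, D, E, F}; {B, C}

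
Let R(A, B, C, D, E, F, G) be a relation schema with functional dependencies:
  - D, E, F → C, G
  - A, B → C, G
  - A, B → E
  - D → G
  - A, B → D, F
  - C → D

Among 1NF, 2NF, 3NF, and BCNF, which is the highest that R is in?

Candidate key: {A, B}. Prime attributes: {A, B}.
D, E, F → C, G breaks BCNF: {D, E, F}⁺ = {C, D, E, F, G}, so {D, E, F} is not a superkey.
Because {C, G} are non-prime and the left side of D, E, F → C, G is not a superkey, the relation is not in 3NF.
No proper subset of a key has a non-prime attribute in its closure, so there is no partial dependency; 2NF holds.

2NF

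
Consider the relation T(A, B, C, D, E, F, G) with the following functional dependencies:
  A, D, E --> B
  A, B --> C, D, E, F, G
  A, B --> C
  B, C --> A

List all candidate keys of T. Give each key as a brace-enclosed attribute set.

{A, B}, {A, D, E}, {B, C}

Closure of {A, B} is {A, B, C, D, E, F, G}, the whole schema; {A, B} is a candidate key.
Closure of {B, C} is {A, B, C, D, E, F, G}, the whole schema; {B, C} is a candidate key.
Closure of {A, D, E} is {A, B, C, D, E, F, G}, the whole schema; {A, D, E} is a candidate key.
These are minimal and exhaustive — every other superkey contains one of them.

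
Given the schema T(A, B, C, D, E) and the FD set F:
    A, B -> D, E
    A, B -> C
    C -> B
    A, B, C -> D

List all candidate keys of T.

{A, B}, {A, C}

{A} never appears on the right of any FD, so every key must include it.
Closure of {A, B} is {A, B, C, D, E}, the whole schema; {A, B} is a candidate key.
Closure of {A, C} is {A, B, C, D, E}, the whole schema; {A, C} is a candidate key.
Any other superkey properly contains one of these, so there are no further candidate keys.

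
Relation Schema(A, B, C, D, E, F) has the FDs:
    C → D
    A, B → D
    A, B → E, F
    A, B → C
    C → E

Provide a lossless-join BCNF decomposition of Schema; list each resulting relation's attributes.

{A, B, C, F}; {C, D, E}

Candidate key of the original relation: {A, B}.
Within {A, B, C, D, E, F}: {C}⁺ ∩ {A, B, C, D, E, F} = {C, D, E}, not the whole set, so C → D, E violates BCNF; decompose into {C, D, E} and {A, B, C, F}.
{C, D, E} has no BCNF violation.
{A, B, C, F} has no BCNF violation.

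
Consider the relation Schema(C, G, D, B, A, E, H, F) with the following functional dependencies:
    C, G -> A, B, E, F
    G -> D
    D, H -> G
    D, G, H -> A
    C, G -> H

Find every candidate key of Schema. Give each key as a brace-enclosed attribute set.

No FD produces {C}, so it must be in every candidate key.
Closure of {C, G} is {A, B, C, D, E, F, G, H}, the whole schema; {C, G} is a candidate key.
Closure of {C, D, H} is {A, B, C, D, E, F, G, H}, the whole schema; {C, D, H} is a candidate key.
No proper subset of any of these is a key, and no other minimal superkey exists.

{C, D, H}, {C, G}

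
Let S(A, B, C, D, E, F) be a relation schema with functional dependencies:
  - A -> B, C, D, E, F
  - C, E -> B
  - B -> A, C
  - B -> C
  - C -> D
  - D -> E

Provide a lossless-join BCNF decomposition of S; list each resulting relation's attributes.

{A, B, C, D, F}; {D, E}

Candidate keys of the original relation: {A}, {B}, {C}.
Within {A, B, C, D, E, F}: {D}⁺ ∩ {A, B, C, D, E, F} = {D, E}, not the whole set, so D -> E violates BCNF; decompose into {D, E} and {A, B, C, D, F}.
{D, E} is in BCNF.
{A, B, C, D, F} is in BCNF.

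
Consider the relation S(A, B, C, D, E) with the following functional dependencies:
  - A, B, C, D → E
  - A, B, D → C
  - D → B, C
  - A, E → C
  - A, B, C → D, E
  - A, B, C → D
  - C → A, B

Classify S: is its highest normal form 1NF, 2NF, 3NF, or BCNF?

Candidate keys: {A, E}, {C}, {D}. Prime attributes: {A, C, D, E}.
The left-hand side of every FD is a superkey, so BCNF is satisfied.

BCNF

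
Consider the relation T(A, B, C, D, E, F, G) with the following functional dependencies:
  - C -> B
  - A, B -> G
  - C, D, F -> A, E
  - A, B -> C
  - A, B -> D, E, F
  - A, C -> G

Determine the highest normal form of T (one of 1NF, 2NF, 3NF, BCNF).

3NF

Candidate keys: {A, B}, {A, C}, {C, D, F}. Prime attributes: {A, B, C, D, F}.
C -> B: {C}⁺ = {B, C}, which is not all of the attributes, so the left side is not a superkey — BCNF is violated.
Since {B} ⊆ prime attributes and every other non-superkey FD also has a prime right side, the schema is in 3NF.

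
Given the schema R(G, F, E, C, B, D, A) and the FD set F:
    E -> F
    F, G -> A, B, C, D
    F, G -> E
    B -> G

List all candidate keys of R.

Closure of {B, E} is {A, B, C, D, E, F, G}, the whole schema; {B, E} is a candidate key.
Closure of {B, F} is {A, B, C, D, E, F, G}, the whole schema; {B, F} is a candidate key.
Closure of {E, G} is {A, B, C, D, E, F, G}, the whole schema; {E, G} is a candidate key.
Closure of {F, G} is {A, B, C, D, E, F, G}, the whole schema; {F, G} is a candidate key.
Any other superkey properly contains one of these, so there are no further candidate keys.

{B, E}, {B, F}, {E, G}, {F, G}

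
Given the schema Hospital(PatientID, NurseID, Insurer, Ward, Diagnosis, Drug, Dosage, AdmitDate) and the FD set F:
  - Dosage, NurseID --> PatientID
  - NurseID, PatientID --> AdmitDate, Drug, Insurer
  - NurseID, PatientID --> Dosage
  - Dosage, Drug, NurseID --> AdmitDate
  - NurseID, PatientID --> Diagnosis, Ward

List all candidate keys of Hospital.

{Dosage, NurseID}, {NurseID, PatientID}

{NurseID} never appears on the right of any FD, so every key must include it.
{Dosage, NurseID}⁺ = {AdmitDate, Diagnosis, Dosage, Drug, Insurer, NurseID, PatientID, Ward}, which is every attribute, so {Dosage, NurseID} is a candidate key.
{NurseID, PatientID}⁺ = {AdmitDate, Diagnosis, Dosage, Drug, Insurer, NurseID, PatientID, Ward}, which is every attribute, so {NurseID, PatientID} is a candidate key.
Any other superkey properly contains one of these, so there are no further candidate keys.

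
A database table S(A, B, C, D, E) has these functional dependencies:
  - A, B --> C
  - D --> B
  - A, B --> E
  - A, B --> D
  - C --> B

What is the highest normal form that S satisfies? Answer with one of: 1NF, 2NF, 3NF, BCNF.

Candidate keys: {A, B}, {A, C}, {A, D}. Prime attributes: {A, B, C, D}.
For D --> B we have {D}⁺ = {B, D}; {D} is not a superkey, so BCNF fails.
Since {B} ⊆ prime attributes and every other non-superkey FD also has a prime right side, the schema is in 3NF.

3NF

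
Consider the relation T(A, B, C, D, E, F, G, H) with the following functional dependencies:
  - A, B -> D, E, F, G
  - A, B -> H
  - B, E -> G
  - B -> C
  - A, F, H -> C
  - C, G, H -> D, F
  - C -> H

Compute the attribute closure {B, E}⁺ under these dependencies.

Start with {B, E}.
B, E -> G applies; add {G} → now {B, E, G}.
B -> C applies; add {C} → now {B, C, E, G}.
C -> H applies; add {H} → now {B, C, E, G, H}.
C, G, H -> D, F applies; add {D, F} → now {B, C, D, E, F, G, H}.
No further FD applies.

{B, C, D, E, F, G, H}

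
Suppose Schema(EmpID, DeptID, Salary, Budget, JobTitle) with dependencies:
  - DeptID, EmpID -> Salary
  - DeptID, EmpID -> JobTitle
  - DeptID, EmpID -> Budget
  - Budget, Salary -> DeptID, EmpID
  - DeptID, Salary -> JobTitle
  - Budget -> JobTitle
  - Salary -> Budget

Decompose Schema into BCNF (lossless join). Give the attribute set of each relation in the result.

{Budget, DeptID, EmpID, Salary}; {Budget, JobTitle}

Candidate keys of the original relation: {DeptID, EmpID}, {Salary}.
Within {Budget, DeptID, EmpID, JobTitle, Salary}: {Budget}⁺ ∩ {Budget, DeptID, EmpID, JobTitle, Salary} = {Budget, JobTitle}, not the whole set, so Budget -> JobTitle violates BCNF; decompose into {Budget, JobTitle} and {Budget, DeptID, EmpID, Salary}.
{Budget, JobTitle} has no BCNF violation.
{Budget, DeptID, EmpID, Salary} has no BCNF violation.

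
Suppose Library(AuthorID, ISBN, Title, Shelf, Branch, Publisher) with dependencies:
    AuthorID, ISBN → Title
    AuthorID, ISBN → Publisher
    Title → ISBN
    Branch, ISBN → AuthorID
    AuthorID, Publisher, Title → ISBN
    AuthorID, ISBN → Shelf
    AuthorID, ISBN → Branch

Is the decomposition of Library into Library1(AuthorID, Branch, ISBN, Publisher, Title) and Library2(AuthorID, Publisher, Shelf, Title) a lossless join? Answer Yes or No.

Common attributes: {AuthorID, Publisher, Title}; their closure is {AuthorID, Branch, ISBN, Publisher, Shelf, Title}.
Since Library1 ⊆ {AuthorID, Branch, ISBN, Publisher, Shelf, Title}, the intersection is a superkey of Library1; the decomposition is lossless.

Yes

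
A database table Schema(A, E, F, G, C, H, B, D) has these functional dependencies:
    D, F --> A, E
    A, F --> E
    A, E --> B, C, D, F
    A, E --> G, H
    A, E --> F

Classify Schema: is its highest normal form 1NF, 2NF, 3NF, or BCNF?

Candidate keys: {A, E}, {A, F}, {D, F}. Prime attributes: {A, D, E, F}.
Every FD has a superkey on the left, so the relation is in BCNF.

BCNF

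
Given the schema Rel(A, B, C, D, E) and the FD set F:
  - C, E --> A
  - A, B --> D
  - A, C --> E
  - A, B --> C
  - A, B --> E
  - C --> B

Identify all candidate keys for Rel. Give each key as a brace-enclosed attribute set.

{A, B}, {A, C}, {C, E}

{A, B}⁺ = {A, B, C, D, E}, which is every attribute, so {A, B} is a candidate key.
{A, C}⁺ = {A, B, C, D, E}, which is every attribute, so {A, C} is a candidate key.
{C, E}⁺ = {A, B, C, D, E}, which is every attribute, so {C, E} is a candidate key.
Any other superkey properly contains one of these, so there are no further candidate keys.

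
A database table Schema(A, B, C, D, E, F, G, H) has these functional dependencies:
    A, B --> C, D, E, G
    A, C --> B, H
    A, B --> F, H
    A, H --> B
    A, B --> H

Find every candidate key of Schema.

Attributes never on any right-hand side: {A} — every candidate key must contain it.
Closure of {A, B} is {A, B, C, D, E, F, G, H}, the whole schema; {A, B} is a candidate key.
Closure of {A, C} is {A, B, C, D, E, F, G, H}, the whole schema; {A, C} is a candidate key.
Closure of {A, H} is {A, B, C, D, E, F, G, H}, the whole schema; {A, H} is a candidate key.
These are minimal and exhaustive — every other superkey contains one of them.

{A, B}, {A, C}, {A, H}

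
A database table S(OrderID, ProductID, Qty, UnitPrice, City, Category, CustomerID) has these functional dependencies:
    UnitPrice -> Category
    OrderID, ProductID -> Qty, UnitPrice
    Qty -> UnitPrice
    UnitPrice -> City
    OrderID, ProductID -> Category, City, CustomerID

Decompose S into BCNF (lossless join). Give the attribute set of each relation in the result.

Candidate key of the original relation: {OrderID, ProductID}.
In {Category, City, CustomerID, OrderID, ProductID, Qty, UnitPrice}, {UnitPrice} is not a superkey ({UnitPrice}⁺ restricted to this set is {Category, City, UnitPrice}), so split on UnitPrice -> Category, City into {Category, City, UnitPrice} and {CustomerID, OrderID, ProductID, Qty, UnitPrice}.
{Category, City, UnitPrice} is in BCNF.
In {CustomerID, OrderID, ProductID, Qty, UnitPrice}, {Qty} is not a superkey ({Qty}⁺ restricted to this set is {Qty, UnitPrice}), so split on Qty -> UnitPrice into {Qty, UnitPrice} and {CustomerID, OrderID, ProductID, Qty}.
{Qty, UnitPrice} is in BCNF.
{CustomerID, OrderID, ProductID, Qty} is in BCNF.

{Category, City, UnitPrice}; {CustomerID, OrderID, ProductID, Qty}; {Qty, UnitPrice}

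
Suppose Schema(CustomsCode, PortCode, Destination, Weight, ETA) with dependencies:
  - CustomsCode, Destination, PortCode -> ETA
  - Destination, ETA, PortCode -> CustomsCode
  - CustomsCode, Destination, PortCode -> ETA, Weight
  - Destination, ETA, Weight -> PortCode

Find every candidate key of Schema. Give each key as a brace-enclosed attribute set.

Attributes never on any right-hand side: {Destination} — every candidate key must contain it.
{CustomsCode, Destination, PortCode}⁺ = {CustomsCode, Destination, ETA, PortCode, Weight}, which is every attribute, so {CustomsCode, Destination, PortCode} is a candidate key.
{Destination, ETA, PortCode}⁺ = {CustomsCode, Destination, ETA, PortCode, Weight}, which is every attribute, so {Destination, ETA, PortCode} is a candidate key.
{Destination, ETA, Weight}⁺ = {CustomsCode, Destination, ETA, PortCode, Weight}, which is every attribute, so {Destination, ETA, Weight} is a candidate key.
No proper subset of any of these is a key, and no other minimal superkey exists.

{CustomsCode, Destination, PortCode}, {Destination, ETA, PortCode}, {Destination, ETA, Weight}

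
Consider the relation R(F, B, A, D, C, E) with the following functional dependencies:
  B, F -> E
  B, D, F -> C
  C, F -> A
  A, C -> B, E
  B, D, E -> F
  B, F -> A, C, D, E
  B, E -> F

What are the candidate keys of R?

{A, C}, {B, E}, {B, F}, {C, F}

{A, C}⁺ = {A, B, C, D, E, F}, which is every attribute, so {A, C} is a candidate key.
{B, E}⁺ = {A, B, C, D, E, F}, which is every attribute, so {B, E} is a candidate key.
{B, F}⁺ = {A, B, C, D, E, F}, which is every attribute, so {B, F} is a candidate key.
{C, F}⁺ = {A, B, C, D, E, F}, which is every attribute, so {C, F} is a candidate key.
These are minimal and exhaustive — every other superkey contains one of them.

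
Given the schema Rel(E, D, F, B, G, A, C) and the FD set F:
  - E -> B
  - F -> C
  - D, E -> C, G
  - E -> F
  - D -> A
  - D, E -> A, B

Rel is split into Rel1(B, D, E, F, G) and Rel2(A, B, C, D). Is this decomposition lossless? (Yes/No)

The shared attributes are {B, D} and {B, D}⁺ = {A, B, D}.
Neither Rel1 nor Rel2 is contained in that closure, so the decomposition is lossy.

No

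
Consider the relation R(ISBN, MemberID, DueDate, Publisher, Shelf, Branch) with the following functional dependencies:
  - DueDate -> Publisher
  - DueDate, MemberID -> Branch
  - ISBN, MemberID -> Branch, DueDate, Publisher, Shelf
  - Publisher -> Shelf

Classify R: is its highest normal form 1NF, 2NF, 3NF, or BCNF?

2NF

Candidate key: {ISBN, MemberID}. Prime attributes: {ISBN, MemberID}.
DueDate -> Publisher: {DueDate}⁺ = {DueDate, Publisher, Shelf}, which is not all of the attributes, so the left side is not a superkey — BCNF is violated.
Because {Publisher} is non-prime and the left side of DueDate -> Publisher is not a superkey, the relation is not in 3NF.
No proper subset of a key has a non-prime attribute in its closure, so there is no partial dependency; 2NF holds.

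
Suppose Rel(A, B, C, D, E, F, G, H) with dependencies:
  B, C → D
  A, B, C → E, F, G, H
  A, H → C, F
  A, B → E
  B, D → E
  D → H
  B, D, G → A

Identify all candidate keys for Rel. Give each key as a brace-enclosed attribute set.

Attributes never on any right-hand side: {B} — every candidate key must contain it.
{A, B, C}⁺ = {A, B, C, D, E, F, G, H}, which is every attribute, so {A, B, C} is a candidate key.
{A, B, D}⁺ = {A, B, C, D, E, F, G, H}, which is every attribute, so {A, B, D} is a candidate key.
{A, B, H}⁺ = {A, B, C, D, E, F, G, H}, which is every attribute, so {A, B, H} is a candidate key.
{B, C, G}⁺ = {A, B, C, D, E, F, G, H}, which is every attribute, so {B, C, G} is a candidate key.
{B, D, G}⁺ = {A, B, C, D, E, F, G, H}, which is every attribute, so {B, D, G} is a candidate key.
These are minimal and exhaustive — every other superkey contains one of them.

{A, B, C}, {A, B, D}, {A, B, H}, {B, C, G}, {B, D, G}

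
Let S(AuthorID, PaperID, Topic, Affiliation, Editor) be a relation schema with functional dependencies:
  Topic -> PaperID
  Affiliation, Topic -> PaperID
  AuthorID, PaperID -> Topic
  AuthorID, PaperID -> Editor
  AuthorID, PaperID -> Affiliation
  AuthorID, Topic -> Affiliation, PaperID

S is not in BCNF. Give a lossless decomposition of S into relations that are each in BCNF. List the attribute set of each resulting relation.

Candidate keys of the original relation: {AuthorID, PaperID}, {AuthorID, Topic}.
{Affiliation, AuthorID, Editor, PaperID, Topic}: {Topic} determines {PaperID, Topic} here but is not a superkey — split on Topic -> PaperID, giving {PaperID, Topic} and {Affiliation, AuthorID, Editor, Topic}.
{PaperID, Topic} has no BCNF violation.
{Affiliation, AuthorID, Editor, Topic} has no BCNF violation.

{Affiliation, AuthorID, Editor, Topic}; {PaperID, Topic}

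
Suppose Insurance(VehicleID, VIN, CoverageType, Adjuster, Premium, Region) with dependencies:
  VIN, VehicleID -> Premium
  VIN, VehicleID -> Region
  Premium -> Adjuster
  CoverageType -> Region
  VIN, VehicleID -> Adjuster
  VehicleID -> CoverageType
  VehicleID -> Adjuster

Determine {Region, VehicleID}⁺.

Start with {Region, VehicleID}.
VehicleID -> CoverageType applies; add {CoverageType} → now {CoverageType, Region, VehicleID}.
VehicleID -> Adjuster applies; add {Adjuster} → now {Adjuster, CoverageType, Region, VehicleID}.
No further FD applies.

{Adjuster, CoverageType, Region, VehicleID}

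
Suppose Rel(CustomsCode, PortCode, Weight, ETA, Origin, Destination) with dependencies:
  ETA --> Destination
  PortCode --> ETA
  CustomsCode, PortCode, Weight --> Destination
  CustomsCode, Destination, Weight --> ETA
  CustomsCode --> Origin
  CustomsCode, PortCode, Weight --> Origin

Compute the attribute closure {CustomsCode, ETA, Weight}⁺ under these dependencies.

Start with {CustomsCode, ETA, Weight}.
ETA --> Destination applies; add {Destination} → now {CustomsCode, Destination, ETA, Weight}.
CustomsCode --> Origin applies; add {Origin} → now {CustomsCode, Destination, ETA, Origin, Weight}.
No further FD applies.

{CustomsCode, Destination, ETA, Origin, Weight}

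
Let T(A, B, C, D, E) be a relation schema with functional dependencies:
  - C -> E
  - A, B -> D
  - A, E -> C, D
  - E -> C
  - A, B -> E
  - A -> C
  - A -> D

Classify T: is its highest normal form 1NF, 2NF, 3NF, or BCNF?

Candidate key: {A, B}. Prime attributes: {A, B}.
C -> E breaks BCNF: {C}⁺ = {C, E}, so {C} is not a superkey.
C -> E determines the non-prime attribute {E} from a non-superkey — 3NF is violated.
{A} is a proper subset of the key {A, B}, and {A}⁺ contains the non-prime attributes {C, D, E} — a partial dependency, so 2NF is violated.

1NF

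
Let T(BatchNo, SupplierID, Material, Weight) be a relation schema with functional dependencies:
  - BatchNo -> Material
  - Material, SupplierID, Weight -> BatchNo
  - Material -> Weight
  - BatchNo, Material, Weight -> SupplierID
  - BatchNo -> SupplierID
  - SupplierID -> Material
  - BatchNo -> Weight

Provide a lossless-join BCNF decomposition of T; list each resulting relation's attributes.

Candidate keys of the original relation: {BatchNo}, {SupplierID}.
Within {BatchNo, Material, SupplierID, Weight}: {Material}⁺ ∩ {BatchNo, Material, SupplierID, Weight} = {Material, Weight}, not the whole set, so Material -> Weight violates BCNF; decompose into {Material, Weight} and {BatchNo, Material, SupplierID}.
{Material, Weight} has no BCNF violation.
{BatchNo, Material, SupplierID} has no BCNF violation.

{BatchNo, Material, SupplierID}; {Material, Weight}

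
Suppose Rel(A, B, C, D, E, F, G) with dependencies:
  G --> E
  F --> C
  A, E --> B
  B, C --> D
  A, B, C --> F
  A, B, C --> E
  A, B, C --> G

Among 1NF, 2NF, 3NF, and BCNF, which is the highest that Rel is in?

1NF

Candidate keys: {A, B, C}, {A, B, F}, {A, C, E}, {A, C, G}, {A, E, F}, {A, F, G}. Prime attributes: {A, B, C, E, F, G}.
G --> E breaks BCNF: {G}⁺ = {E, G}, so {G} is not a superkey.
B, C --> D determines the non-prime attribute {D} from a non-superkey — 3NF is violated.
The proper key subset {B, C} of {A, B, C} determines non-prime {D}, so the relation is not even in 2NF.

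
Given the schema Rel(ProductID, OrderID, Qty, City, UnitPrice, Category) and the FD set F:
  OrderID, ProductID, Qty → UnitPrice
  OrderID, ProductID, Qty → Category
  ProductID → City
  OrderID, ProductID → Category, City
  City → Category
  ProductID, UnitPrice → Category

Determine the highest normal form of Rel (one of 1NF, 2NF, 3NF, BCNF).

Candidate key: {OrderID, ProductID, Qty}. Prime attributes: {OrderID, ProductID, Qty}.
ProductID → City breaks BCNF: {ProductID}⁺ = {Category, City, ProductID}, so {ProductID} is not a superkey.
ProductID → City determines the non-prime attribute {City} from a non-superkey — 3NF is violated.
The proper key subset {ProductID} of {OrderID, ProductID, Qty} determines non-prime {Category, City}, so the relation is not even in 2NF.

1NF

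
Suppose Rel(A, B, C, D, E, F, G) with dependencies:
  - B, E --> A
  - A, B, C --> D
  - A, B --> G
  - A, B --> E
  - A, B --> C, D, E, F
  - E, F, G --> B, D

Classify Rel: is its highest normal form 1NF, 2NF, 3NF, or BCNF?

Candidate keys: {A, B}, {B, E}, {E, F, G}. Prime attributes: {A, B, E, F, G}.
Every FD has a superkey on the left, so the relation is in BCNF.

BCNF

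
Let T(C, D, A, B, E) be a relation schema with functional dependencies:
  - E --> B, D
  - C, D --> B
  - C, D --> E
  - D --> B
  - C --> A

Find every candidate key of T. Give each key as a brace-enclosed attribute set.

Attributes never on any right-hand side: {C} — every candidate key must contain it.
{C, D} is a candidate key since {C, D}⁺ = {A, B, C, D, E} covers every attribute.
{C, E} is a candidate key since {C, E}⁺ = {A, B, C, D, E} covers every attribute.
No proper subset of any of these is a key, and no other minimal superkey exists.

{C, D}, {C, E}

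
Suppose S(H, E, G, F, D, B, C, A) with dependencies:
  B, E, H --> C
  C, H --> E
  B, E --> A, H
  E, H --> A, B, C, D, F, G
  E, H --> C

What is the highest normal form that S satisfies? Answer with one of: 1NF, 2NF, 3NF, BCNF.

BCNF

Candidate keys: {B, E}, {C, H}, {E, H}. Prime attributes: {B, C, E, H}.
Every FD has a superkey on the left, so the relation is in BCNF.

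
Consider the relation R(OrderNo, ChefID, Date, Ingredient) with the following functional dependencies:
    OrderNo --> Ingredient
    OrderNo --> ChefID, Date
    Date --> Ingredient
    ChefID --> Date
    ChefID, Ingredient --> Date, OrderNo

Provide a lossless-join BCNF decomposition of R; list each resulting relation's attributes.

{ChefID, Date, OrderNo}; {Date, Ingredient}

Candidate keys of the original relation: {ChefID}, {OrderNo}.
In {ChefID, Date, Ingredient, OrderNo}, {Date} is not a superkey ({Date}⁺ restricted to this set is {Date, Ingredient}), so split on Date --> Ingredient into {Date, Ingredient} and {ChefID, Date, OrderNo}.
{Date, Ingredient} is in BCNF.
{ChefID, Date, OrderNo} is in BCNF.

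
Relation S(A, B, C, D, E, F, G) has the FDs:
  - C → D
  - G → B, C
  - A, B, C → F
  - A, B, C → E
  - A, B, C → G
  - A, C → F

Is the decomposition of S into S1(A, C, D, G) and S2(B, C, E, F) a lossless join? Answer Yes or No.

No

Common attributes: {C}; their closure is {C, D}.
Neither S1 nor S2 is contained in that closure, so the decomposition is lossy.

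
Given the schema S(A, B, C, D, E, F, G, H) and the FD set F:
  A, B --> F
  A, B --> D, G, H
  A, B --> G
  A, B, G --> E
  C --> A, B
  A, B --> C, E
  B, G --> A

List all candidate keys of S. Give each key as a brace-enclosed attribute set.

{A, B}, {B, G}, {C}

{C}⁺ = {A, B, C, D, E, F, G, H}, which is every attribute, so {C} is a candidate key.
{A, B}⁺ = {A, B, C, D, E, F, G, H}, which is every attribute, so {A, B} is a candidate key.
{B, G}⁺ = {A, B, C, D, E, F, G, H}, which is every attribute, so {B, G} is a candidate key.
These are minimal and exhaustive — every other superkey contains one of them.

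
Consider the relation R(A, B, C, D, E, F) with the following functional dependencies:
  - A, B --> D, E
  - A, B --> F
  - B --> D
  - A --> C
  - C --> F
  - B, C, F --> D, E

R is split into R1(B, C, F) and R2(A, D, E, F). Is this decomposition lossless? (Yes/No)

No

R1 ∩ R2 = {F}; its closure under F is {F}.
The closure covers neither R1 nor R2 entirely; the join is not lossless.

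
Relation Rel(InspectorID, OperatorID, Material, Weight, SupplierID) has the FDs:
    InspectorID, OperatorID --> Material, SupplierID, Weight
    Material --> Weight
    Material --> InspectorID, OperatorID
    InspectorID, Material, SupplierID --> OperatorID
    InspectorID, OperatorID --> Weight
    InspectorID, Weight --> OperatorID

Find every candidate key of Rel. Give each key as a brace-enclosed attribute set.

{Material}⁺ = {InspectorID, Material, OperatorID, SupplierID, Weight} — all of the relation — so {Material} is a candidate key.
{InspectorID, OperatorID}⁺ = {InspectorID, Material, OperatorID, SupplierID, Weight} — all of the relation — so {InspectorID, OperatorID} is a candidate key.
{InspectorID, Weight}⁺ = {InspectorID, Material, OperatorID, SupplierID, Weight} — all of the relation — so {InspectorID, Weight} is a candidate key.
Any other superkey properly contains one of these, so there are no further candidate keys.

{InspectorID, OperatorID}, {InspectorID, Weight}, {Material}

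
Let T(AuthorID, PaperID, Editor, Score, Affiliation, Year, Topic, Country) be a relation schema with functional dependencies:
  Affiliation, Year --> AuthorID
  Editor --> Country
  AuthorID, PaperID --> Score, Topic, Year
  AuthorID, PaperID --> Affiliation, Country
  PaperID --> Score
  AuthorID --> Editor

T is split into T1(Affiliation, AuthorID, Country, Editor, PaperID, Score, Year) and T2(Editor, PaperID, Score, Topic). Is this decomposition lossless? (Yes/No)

No

T1 ∩ T2 = {Editor, PaperID, Score}; its closure under F is {Country, Editor, PaperID, Score}.
T1 ⊄ {Country, Editor, PaperID, Score} and T2 ⊄ {Country, Editor, PaperID, Score}, so the split is lossy.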